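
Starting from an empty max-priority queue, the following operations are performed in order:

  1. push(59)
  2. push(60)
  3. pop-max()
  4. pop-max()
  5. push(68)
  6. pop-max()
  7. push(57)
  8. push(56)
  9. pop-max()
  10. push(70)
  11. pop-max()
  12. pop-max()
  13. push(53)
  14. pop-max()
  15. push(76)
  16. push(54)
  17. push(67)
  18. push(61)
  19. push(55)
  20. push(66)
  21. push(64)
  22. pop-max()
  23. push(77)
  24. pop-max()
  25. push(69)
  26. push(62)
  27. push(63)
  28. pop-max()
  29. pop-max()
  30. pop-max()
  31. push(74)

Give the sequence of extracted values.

insert 59 → {59}
insert 60 → {60, 59}
pop-max → 60; now {59}
pop-max → 59; now {}
insert 68 → {68}
pop-max → 68; now {}
insert 57 → {57}
insert 56 → {57, 56}
pop-max → 57; now {56}
insert 70 → {70, 56}
pop-max → 70; now {56}
pop-max → 56; now {}
insert 53 → {53}
pop-max → 53; now {}
insert 76 → {76}
insert 54 → {76, 54}
insert 67 → {76, 67, 54}
insert 61 → {76, 67, 61, 54}
insert 55 → {76, 67, 61, 55, 54}
insert 66 → {76, 67, 66, 61, 55, 54}
insert 64 → {76, 67, 66, 64, 61, 55, 54}
pop-max → 76; now {67, 66, 64, 61, 55, 54}
insert 77 → {77, 67, 66, 64, 61, 55, 54}
pop-max → 77; now {67, 66, 64, 61, 55, 54}
insert 69 → {69, 67, 66, 64, 61, 55, 54}
insert 62 → {69, 67, 66, 64, 62, 61, 55, 54}
insert 63 → {69, 67, 66, 64, 63, 62, 61, 55, 54}
pop-max → 69; now {67, 66, 64, 63, 62, 61, 55, 54}
pop-max → 67; now {66, 64, 63, 62, 61, 55, 54}
pop-max → 66; now {64, 63, 62, 61, 55, 54}
insert 74 → {74, 64, 63, 62, 61, 55, 54}

60 → 59 → 68 → 57 → 70 → 56 → 53 → 76 → 77 → 69 → 67 → 66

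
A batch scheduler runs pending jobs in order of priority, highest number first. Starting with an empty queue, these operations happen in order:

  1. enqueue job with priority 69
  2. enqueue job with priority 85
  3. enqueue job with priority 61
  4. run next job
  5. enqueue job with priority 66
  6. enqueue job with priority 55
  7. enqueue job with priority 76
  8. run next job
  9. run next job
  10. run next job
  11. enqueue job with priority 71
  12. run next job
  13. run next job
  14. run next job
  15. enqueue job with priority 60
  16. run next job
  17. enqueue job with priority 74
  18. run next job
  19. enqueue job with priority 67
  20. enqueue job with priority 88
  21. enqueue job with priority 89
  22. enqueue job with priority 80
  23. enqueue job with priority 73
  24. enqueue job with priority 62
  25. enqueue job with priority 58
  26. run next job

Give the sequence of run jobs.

insert 69 → {69}
insert 85 → {85, 69}
insert 61 → {85, 69, 61}
run next job → 85; now {69, 61}
insert 66 → {69, 66, 61}
insert 55 → {69, 66, 61, 55}
insert 76 → {76, 69, 66, 61, 55}
run next job → 76; now {69, 66, 61, 55}
run next job → 69; now {66, 61, 55}
run next job → 66; now {61, 55}
insert 71 → {71, 61, 55}
run next job → 71; now {61, 55}
run next job → 61; now {55}
run next job → 55; now {}
insert 60 → {60}
run next job → 60; now {}
insert 74 → {74}
run next job → 74; now {}
insert 67 → {67}
insert 88 → {88, 67}
insert 89 → {89, 88, 67}
insert 80 → {89, 88, 80, 67}
insert 73 → {89, 88, 80, 73, 67}
insert 62 → {89, 88, 80, 73, 67, 62}
insert 58 → {89, 88, 80, 73, 67, 62, 58}
run next job → 89; now {88, 80, 73, 67, 62, 58}

[85, 76, 69, 66, 71, 61, 55, 60, 74, 89]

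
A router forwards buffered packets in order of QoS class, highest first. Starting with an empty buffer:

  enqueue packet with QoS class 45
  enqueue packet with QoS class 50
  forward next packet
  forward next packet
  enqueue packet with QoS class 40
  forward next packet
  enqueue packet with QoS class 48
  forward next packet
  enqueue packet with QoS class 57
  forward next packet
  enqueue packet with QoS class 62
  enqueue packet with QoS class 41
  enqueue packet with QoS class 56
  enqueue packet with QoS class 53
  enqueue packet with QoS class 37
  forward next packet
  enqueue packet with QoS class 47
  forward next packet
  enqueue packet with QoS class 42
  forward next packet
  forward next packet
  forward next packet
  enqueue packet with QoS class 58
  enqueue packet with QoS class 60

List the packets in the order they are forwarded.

insert 45 → {45}
insert 50 → {50, 45}
forward next packet → 50; now {45}
forward next packet → 45; now {}
insert 40 → {40}
forward next packet → 40; now {}
insert 48 → {48}
forward next packet → 48; now {}
insert 57 → {57}
forward next packet → 57; now {}
insert 62 → {62}
insert 41 → {62, 41}
insert 56 → {62, 56, 41}
insert 53 → {62, 56, 53, 41}
insert 37 → {62, 56, 53, 41, 37}
forward next packet → 62; now {56, 53, 41, 37}
insert 47 → {56, 53, 47, 41, 37}
forward next packet → 56; now {53, 47, 41, 37}
insert 42 → {53, 47, 42, 41, 37}
forward next packet → 53; now {47, 42, 41, 37}
forward next packet → 47; now {42, 41, 37}
forward next packet → 42; now {41, 37}
insert 58 → {58, 41, 37}
insert 60 → {60, 58, 41, 37}

[50, 45, 40, 48, 57, 62, 56, 53, 47, 42]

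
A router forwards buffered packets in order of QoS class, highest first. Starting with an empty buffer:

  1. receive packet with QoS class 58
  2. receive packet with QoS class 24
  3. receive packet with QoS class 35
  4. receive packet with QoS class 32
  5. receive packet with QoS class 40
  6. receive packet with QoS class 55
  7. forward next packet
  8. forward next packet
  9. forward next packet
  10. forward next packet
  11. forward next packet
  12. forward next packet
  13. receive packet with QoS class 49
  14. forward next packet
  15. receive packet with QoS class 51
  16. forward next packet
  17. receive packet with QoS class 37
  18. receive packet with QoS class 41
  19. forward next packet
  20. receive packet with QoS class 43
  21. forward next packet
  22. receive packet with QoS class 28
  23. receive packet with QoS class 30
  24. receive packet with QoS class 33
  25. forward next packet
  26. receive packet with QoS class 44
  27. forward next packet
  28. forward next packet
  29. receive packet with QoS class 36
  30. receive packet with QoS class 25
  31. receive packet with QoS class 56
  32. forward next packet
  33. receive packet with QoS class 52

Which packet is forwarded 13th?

33

insert 58 → {58}
insert 24 → {58, 24}
insert 35 → {58, 35, 24}
insert 32 → {58, 35, 32, 24}
insert 40 → {58, 40, 35, 32, 24}
insert 55 → {58, 55, 40, 35, 32, 24}
forward next packet → 58; now {55, 40, 35, 32, 24}
forward next packet → 55; now {40, 35, 32, 24}
forward next packet → 40; now {35, 32, 24}
forward next packet → 35; now {32, 24}
forward next packet → 32; now {24}
forward next packet → 24; now {}
insert 49 → {49}
forward next packet → 49; now {}
insert 51 → {51}
forward next packet → 51; now {}
insert 37 → {37}
insert 41 → {41, 37}
forward next packet → 41; now {37}
insert 43 → {43, 37}
forward next packet → 43; now {37}
insert 28 → {37, 28}
insert 30 → {37, 30, 28}
insert 33 → {37, 33, 30, 28}
forward next packet → 37; now {33, 30, 28}
insert 44 → {44, 33, 30, 28}
forward next packet → 44; now {33, 30, 28}
forward next packet → 33; now {30, 28}
insert 36 → {36, 30, 28}
insert 25 → {36, 30, 28, 25}
insert 56 → {56, 36, 30, 28, 25}
forward next packet → 56; now {36, 30, 28, 25}
insert 52 → {52, 36, 30, 28, 25}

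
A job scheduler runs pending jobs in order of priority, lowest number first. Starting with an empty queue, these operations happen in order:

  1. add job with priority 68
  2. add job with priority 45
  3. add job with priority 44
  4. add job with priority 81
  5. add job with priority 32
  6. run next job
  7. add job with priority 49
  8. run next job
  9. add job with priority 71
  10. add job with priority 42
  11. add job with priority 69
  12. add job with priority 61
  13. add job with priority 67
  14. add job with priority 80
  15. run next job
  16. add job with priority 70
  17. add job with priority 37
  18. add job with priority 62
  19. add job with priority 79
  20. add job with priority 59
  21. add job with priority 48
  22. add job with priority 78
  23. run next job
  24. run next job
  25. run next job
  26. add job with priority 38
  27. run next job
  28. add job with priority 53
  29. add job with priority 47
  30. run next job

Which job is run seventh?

insert 68 → {68}
insert 45 → {45, 68}
insert 44 → {44, 45, 68}
insert 81 → {44, 45, 68, 81}
insert 32 → {32, 44, 45, 68, 81}
run next job → 32; now {44, 45, 68, 81}
insert 49 → {44, 45, 49, 68, 81}
run next job → 44; now {45, 49, 68, 81}
insert 71 → {45, 49, 68, 71, 81}
insert 42 → {42, 45, 49, 68, 71, 81}
insert 69 → {42, 45, 49, 68, 69, 71, 81}
insert 61 → {42, 45, 49, 61, 68, 69, 71, 81}
insert 67 → {42, 45, 49, 61, 67, 68, 69, 71, 81}
insert 80 → {42, 45, 49, 61, 67, 68, 69, 71, 80, 81}
run next job → 42; now {45, 49, 61, 67, 68, 69, 71, 80, 81}
insert 70 → {45, 49, 61, 67, 68, 69, 70, 71, 80, 81}
insert 37 → {37, 45, 49, 61, 67, 68, 69, 70, 71, 80, 81}
insert 62 → {37, 45, 49, 61, 62, 67, 68, 69, 70, 71, 80, 81}
insert 79 → {37, 45, 49, 61, 62, 67, 68, 69, 70, 71, 79, 80, 81}
insert 59 → {37, 45, 49, 59, 61, 62, 67, 68, 69, 70, 71, 79, 80, 81}
insert 48 → {37, 45, 48, 49, 59, 61, 62, 67, 68, 69, 70, 71, 79, 80, 81}
insert 78 → {37, 45, 48, 49, 59, 61, 62, 67, 68, 69, 70, 71, 78, 79, 80, 81}
run next job → 37; now {45, 48, 49, 59, 61, 62, 67, 68, 69, 70, 71, 78, 79, 80, 81}
run next job → 45; now {48, 49, 59, 61, 62, 67, 68, 69, 70, 71, 78, 79, 80, 81}
run next job → 48; now {49, 59, 61, 62, 67, 68, 69, 70, 71, 78, 79, 80, 81}
insert 38 → {38, 49, 59, 61, 62, 67, 68, 69, 70, 71, 78, 79, 80, 81}
run next job → 38; now {49, 59, 61, 62, 67, 68, 69, 70, 71, 78, 79, 80, 81}
insert 53 → {49, 53, 59, 61, 62, 67, 68, 69, 70, 71, 78, 79, 80, 81}
insert 47 → {47, 49, 53, 59, 61, 62, 67, 68, 69, 70, 71, 78, 79, 80, 81}
run next job → 47; now {49, 53, 59, 61, 62, 67, 68, 69, 70, 71, 78, 79, 80, 81}

38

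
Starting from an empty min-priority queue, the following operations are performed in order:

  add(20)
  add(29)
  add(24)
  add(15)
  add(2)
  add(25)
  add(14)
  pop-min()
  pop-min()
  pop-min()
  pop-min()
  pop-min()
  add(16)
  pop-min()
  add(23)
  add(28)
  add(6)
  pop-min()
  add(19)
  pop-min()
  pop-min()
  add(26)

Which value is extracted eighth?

19

insert 20 → {20}
insert 29 → {20, 29}
insert 24 → {20, 24, 29}
insert 15 → {15, 20, 24, 29}
insert 2 → {2, 15, 20, 24, 29}
insert 25 → {2, 15, 20, 24, 25, 29}
insert 14 → {2, 14, 15, 20, 24, 25, 29}
pop-min → 2; now {14, 15, 20, 24, 25, 29}
pop-min → 14; now {15, 20, 24, 25, 29}
pop-min → 15; now {20, 24, 25, 29}
pop-min → 20; now {24, 25, 29}
pop-min → 24; now {25, 29}
insert 16 → {16, 25, 29}
pop-min → 16; now {25, 29}
insert 23 → {23, 25, 29}
insert 28 → {23, 25, 28, 29}
insert 6 → {6, 23, 25, 28, 29}
pop-min → 6; now {23, 25, 28, 29}
insert 19 → {19, 23, 25, 28, 29}
pop-min → 19; now {23, 25, 28, 29}
pop-min → 23; now {25, 28, 29}
insert 26 → {25, 26, 28, 29}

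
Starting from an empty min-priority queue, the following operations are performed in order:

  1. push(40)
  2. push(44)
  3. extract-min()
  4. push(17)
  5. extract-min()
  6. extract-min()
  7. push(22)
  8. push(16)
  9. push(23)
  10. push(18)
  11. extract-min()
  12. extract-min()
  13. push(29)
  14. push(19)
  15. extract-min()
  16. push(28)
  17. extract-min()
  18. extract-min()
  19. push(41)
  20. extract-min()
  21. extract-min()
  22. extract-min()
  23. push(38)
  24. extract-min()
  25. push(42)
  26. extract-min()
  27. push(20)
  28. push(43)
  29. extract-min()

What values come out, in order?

40, 17, 44, 16, 18, 19, 22, 23, 28, 29, 41, 38, 42, 20

insert 40 → {40}
insert 44 → {40, 44}
extract-min → 40; now {44}
insert 17 → {17, 44}
extract-min → 17; now {44}
extract-min → 44; now {}
insert 22 → {22}
insert 16 → {16, 22}
insert 23 → {16, 22, 23}
insert 18 → {16, 18, 22, 23}
extract-min → 16; now {18, 22, 23}
extract-min → 18; now {22, 23}
insert 29 → {22, 23, 29}
insert 19 → {19, 22, 23, 29}
extract-min → 19; now {22, 23, 29}
insert 28 → {22, 23, 28, 29}
extract-min → 22; now {23, 28, 29}
extract-min → 23; now {28, 29}
insert 41 → {28, 29, 41}
extract-min → 28; now {29, 41}
extract-min → 29; now {41}
extract-min → 41; now {}
insert 38 → {38}
extract-min → 38; now {}
insert 42 → {42}
extract-min → 42; now {}
insert 20 → {20}
insert 43 → {20, 43}
extract-min → 20; now {43}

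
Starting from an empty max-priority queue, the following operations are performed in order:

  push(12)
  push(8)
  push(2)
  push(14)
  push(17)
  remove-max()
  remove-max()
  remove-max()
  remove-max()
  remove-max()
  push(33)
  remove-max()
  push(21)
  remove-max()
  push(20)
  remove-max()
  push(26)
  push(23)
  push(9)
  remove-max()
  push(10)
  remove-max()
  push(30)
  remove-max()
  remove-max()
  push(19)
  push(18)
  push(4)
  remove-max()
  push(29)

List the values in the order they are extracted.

insert 12 → {12}
insert 8 → {12, 8}
insert 2 → {12, 8, 2}
insert 14 → {14, 12, 8, 2}
insert 17 → {17, 14, 12, 8, 2}
remove-max → 17; now {14, 12, 8, 2}
remove-max → 14; now {12, 8, 2}
remove-max → 12; now {8, 2}
remove-max → 8; now {2}
remove-max → 2; now {}
insert 33 → {33}
remove-max → 33; now {}
insert 21 → {21}
remove-max → 21; now {}
insert 20 → {20}
remove-max → 20; now {}
insert 26 → {26}
insert 23 → {26, 23}
insert 9 → {26, 23, 9}
remove-max → 26; now {23, 9}
insert 10 → {23, 10, 9}
remove-max → 23; now {10, 9}
insert 30 → {30, 10, 9}
remove-max → 30; now {10, 9}
remove-max → 10; now {9}
insert 19 → {19, 9}
insert 18 → {19, 18, 9}
insert 4 → {19, 18, 9, 4}
remove-max → 19; now {18, 9, 4}
insert 29 → {29, 18, 9, 4}

17 → 14 → 12 → 8 → 2 → 33 → 21 → 20 → 26 → 23 → 30 → 10 → 19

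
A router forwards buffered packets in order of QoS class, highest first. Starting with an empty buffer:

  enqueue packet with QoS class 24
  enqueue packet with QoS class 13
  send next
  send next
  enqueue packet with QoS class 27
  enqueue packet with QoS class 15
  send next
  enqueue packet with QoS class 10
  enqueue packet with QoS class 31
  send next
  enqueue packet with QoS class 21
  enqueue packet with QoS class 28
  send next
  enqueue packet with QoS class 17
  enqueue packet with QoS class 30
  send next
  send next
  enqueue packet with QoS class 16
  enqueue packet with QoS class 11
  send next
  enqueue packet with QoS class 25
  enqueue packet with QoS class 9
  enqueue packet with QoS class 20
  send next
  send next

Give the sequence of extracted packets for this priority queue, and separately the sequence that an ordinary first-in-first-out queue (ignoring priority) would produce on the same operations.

priority queue: 24, 13, 27, 31, 28, 30, 21, 17, 25, 20; FIFO queue: 24, 13, 27, 15, 10, 31, 21, 28, 17, 30

insert 24 → {24}
insert 13 → {24, 13}
send next → 24; now {13}
send next → 13; now {}
insert 27 → {27}
insert 15 → {27, 15}
send next → 27; now {15}
insert 10 → {15, 10}
insert 31 → {31, 15, 10}
send next → 31; now {15, 10}
insert 21 → {21, 15, 10}
insert 28 → {28, 21, 15, 10}
send next → 28; now {21, 15, 10}
insert 17 → {21, 17, 15, 10}
insert 30 → {30, 21, 17, 15, 10}
send next → 30; now {21, 17, 15, 10}
send next → 21; now {17, 15, 10}
insert 16 → {17, 16, 15, 10}
insert 11 → {17, 16, 15, 11, 10}
send next → 17; now {16, 15, 11, 10}
insert 25 → {25, 16, 15, 11, 10}
insert 9 → {25, 16, 15, 11, 10, 9}
insert 20 → {25, 20, 16, 15, 11, 10, 9}
send next → 25; now {20, 16, 15, 11, 10, 9}
send next → 20; now {16, 15, 11, 10, 9}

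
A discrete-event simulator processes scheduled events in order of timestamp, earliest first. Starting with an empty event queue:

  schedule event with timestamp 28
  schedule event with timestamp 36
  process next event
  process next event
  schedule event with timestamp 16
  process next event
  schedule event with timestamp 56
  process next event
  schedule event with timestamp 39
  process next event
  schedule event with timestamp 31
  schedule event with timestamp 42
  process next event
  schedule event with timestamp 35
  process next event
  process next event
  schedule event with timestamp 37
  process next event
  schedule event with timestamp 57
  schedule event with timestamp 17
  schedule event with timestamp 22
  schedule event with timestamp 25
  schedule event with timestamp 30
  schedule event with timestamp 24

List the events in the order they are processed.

insert 28 → {28}
insert 36 → {28, 36}
process next event → 28; now {36}
process next event → 36; now {}
insert 16 → {16}
process next event → 16; now {}
insert 56 → {56}
process next event → 56; now {}
insert 39 → {39}
process next event → 39; now {}
insert 31 → {31}
insert 42 → {31, 42}
process next event → 31; now {42}
insert 35 → {35, 42}
process next event → 35; now {42}
process next event → 42; now {}
insert 37 → {37}
process next event → 37; now {}
insert 57 → {57}
insert 17 → {17, 57}
insert 22 → {17, 22, 57}
insert 25 → {17, 22, 25, 57}
insert 30 → {17, 22, 25, 30, 57}
insert 24 → {17, 22, 24, 25, 30, 57}

28, 36, 16, 56, 39, 31, 35, 42, 37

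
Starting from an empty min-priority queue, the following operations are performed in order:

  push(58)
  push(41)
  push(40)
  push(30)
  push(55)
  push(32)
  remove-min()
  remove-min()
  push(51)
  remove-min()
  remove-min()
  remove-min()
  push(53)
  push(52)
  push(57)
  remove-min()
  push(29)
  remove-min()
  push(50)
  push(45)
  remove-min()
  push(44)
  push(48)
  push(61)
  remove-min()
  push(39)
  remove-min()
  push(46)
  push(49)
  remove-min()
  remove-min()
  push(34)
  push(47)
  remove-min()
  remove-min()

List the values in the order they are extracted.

30, 32, 40, 41, 51, 52, 29, 45, 44, 39, 46, 48, 34, 47

insert 58 → {58}
insert 41 → {41, 58}
insert 40 → {40, 41, 58}
insert 30 → {30, 40, 41, 58}
insert 55 → {30, 40, 41, 55, 58}
insert 32 → {30, 32, 40, 41, 55, 58}
remove-min → 30; now {32, 40, 41, 55, 58}
remove-min → 32; now {40, 41, 55, 58}
insert 51 → {40, 41, 51, 55, 58}
remove-min → 40; now {41, 51, 55, 58}
remove-min → 41; now {51, 55, 58}
remove-min → 51; now {55, 58}
insert 53 → {53, 55, 58}
insert 52 → {52, 53, 55, 58}
insert 57 → {52, 53, 55, 57, 58}
remove-min → 52; now {53, 55, 57, 58}
insert 29 → {29, 53, 55, 57, 58}
remove-min → 29; now {53, 55, 57, 58}
insert 50 → {50, 53, 55, 57, 58}
insert 45 → {45, 50, 53, 55, 57, 58}
remove-min → 45; now {50, 53, 55, 57, 58}
insert 44 → {44, 50, 53, 55, 57, 58}
insert 48 → {44, 48, 50, 53, 55, 57, 58}
insert 61 → {44, 48, 50, 53, 55, 57, 58, 61}
remove-min → 44; now {48, 50, 53, 55, 57, 58, 61}
insert 39 → {39, 48, 50, 53, 55, 57, 58, 61}
remove-min → 39; now {48, 50, 53, 55, 57, 58, 61}
insert 46 → {46, 48, 50, 53, 55, 57, 58, 61}
insert 49 → {46, 48, 49, 50, 53, 55, 57, 58, 61}
remove-min → 46; now {48, 49, 50, 53, 55, 57, 58, 61}
remove-min → 48; now {49, 50, 53, 55, 57, 58, 61}
insert 34 → {34, 49, 50, 53, 55, 57, 58, 61}
insert 47 → {34, 47, 49, 50, 53, 55, 57, 58, 61}
remove-min → 34; now {47, 49, 50, 53, 55, 57, 58, 61}
remove-min → 47; now {49, 50, 53, 55, 57, 58, 61}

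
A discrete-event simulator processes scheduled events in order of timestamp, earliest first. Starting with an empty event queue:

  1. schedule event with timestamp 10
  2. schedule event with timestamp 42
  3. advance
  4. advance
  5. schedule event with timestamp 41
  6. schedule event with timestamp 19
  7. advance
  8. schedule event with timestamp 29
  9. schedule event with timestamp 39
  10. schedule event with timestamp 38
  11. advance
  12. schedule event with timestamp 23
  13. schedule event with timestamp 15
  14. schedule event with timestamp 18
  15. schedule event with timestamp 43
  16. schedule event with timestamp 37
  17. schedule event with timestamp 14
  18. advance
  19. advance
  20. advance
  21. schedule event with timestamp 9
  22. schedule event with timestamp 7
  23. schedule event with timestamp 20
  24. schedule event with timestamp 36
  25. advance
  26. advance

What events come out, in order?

insert 10 → {10}
insert 42 → {10, 42}
advance → 10; now {42}
advance → 42; now {}
insert 41 → {41}
insert 19 → {19, 41}
advance → 19; now {41}
insert 29 → {29, 41}
insert 39 → {29, 39, 41}
insert 38 → {29, 38, 39, 41}
advance → 29; now {38, 39, 41}
insert 23 → {23, 38, 39, 41}
insert 15 → {15, 23, 38, 39, 41}
insert 18 → {15, 18, 23, 38, 39, 41}
insert 43 → {15, 18, 23, 38, 39, 41, 43}
insert 37 → {15, 18, 23, 37, 38, 39, 41, 43}
insert 14 → {14, 15, 18, 23, 37, 38, 39, 41, 43}
advance → 14; now {15, 18, 23, 37, 38, 39, 41, 43}
advance → 15; now {18, 23, 37, 38, 39, 41, 43}
advance → 18; now {23, 37, 38, 39, 41, 43}
insert 9 → {9, 23, 37, 38, 39, 41, 43}
insert 7 → {7, 9, 23, 37, 38, 39, 41, 43}
insert 20 → {7, 9, 20, 23, 37, 38, 39, 41, 43}
insert 36 → {7, 9, 20, 23, 36, 37, 38, 39, 41, 43}
advance → 7; now {9, 20, 23, 36, 37, 38, 39, 41, 43}
advance → 9; now {20, 23, 36, 37, 38, 39, 41, 43}

10 → 42 → 19 → 29 → 14 → 15 → 18 → 7 → 9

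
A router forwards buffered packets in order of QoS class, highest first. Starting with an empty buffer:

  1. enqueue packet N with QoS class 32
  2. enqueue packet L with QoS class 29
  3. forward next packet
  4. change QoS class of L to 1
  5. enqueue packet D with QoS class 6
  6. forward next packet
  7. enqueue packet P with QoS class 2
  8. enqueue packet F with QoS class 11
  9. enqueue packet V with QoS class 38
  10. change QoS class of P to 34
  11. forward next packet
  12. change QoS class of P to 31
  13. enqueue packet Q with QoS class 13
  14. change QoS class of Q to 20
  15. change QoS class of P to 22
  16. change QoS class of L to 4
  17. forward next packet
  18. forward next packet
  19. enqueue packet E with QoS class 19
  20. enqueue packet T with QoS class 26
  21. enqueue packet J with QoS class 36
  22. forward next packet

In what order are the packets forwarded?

add N (QoS class 32) → {N:32}
add L (QoS class 29) → {N:32, L:29}
forward next packet → N; now {L:29}
update L to QoS class 1 → {L:1}
add D (QoS class 6) → {D:6, L:1}
forward next packet → D; now {L:1}
add P (QoS class 2) → {P:2, L:1}
add F (QoS class 11) → {F:11, P:2, L:1}
add V (QoS class 38) → {V:38, F:11, P:2, L:1}
update P to QoS class 34 → {V:38, P:34, F:11, L:1}
forward next packet → V; now {P:34, F:11, L:1}
update P to QoS class 31 → {P:31, F:11, L:1}
add Q (QoS class 13) → {P:31, Q:13, F:11, L:1}
update Q to QoS class 20 → {P:31, Q:20, F:11, L:1}
update P to QoS class 22 → {P:22, Q:20, F:11, L:1}
update L to QoS class 4 → {P:22, Q:20, F:11, L:4}
forward next packet → P; now {Q:20, F:11, L:4}
forward next packet → Q; now {F:11, L:4}
add E (QoS class 19) → {E:19, F:11, L:4}
add T (QoS class 26) → {T:26, E:19, F:11, L:4}
add J (QoS class 36) → {J:36, T:26, E:19, F:11, L:4}
forward next packet → J; now {T:26, E:19, F:11, L:4}

N → D → V → P → Q → J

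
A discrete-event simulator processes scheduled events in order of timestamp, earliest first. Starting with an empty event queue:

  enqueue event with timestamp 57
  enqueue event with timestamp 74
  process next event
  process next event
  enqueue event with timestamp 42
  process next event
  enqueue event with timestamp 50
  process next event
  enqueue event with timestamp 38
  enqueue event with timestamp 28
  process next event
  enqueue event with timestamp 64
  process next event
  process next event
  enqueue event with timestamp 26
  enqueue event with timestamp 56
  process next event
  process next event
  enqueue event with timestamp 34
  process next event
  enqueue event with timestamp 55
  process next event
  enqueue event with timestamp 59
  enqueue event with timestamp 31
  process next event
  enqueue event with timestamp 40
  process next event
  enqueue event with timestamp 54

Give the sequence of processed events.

[57, 74, 42, 50, 28, 38, 64, 26, 56, 34, 55, 31, 40]

insert 57 → {57}
insert 74 → {57, 74}
process next event → 57; now {74}
process next event → 74; now {}
insert 42 → {42}
process next event → 42; now {}
insert 50 → {50}
process next event → 50; now {}
insert 38 → {38}
insert 28 → {28, 38}
process next event → 28; now {38}
insert 64 → {38, 64}
process next event → 38; now {64}
process next event → 64; now {}
insert 26 → {26}
insert 56 → {26, 56}
process next event → 26; now {56}
process next event → 56; now {}
insert 34 → {34}
process next event → 34; now {}
insert 55 → {55}
process next event → 55; now {}
insert 59 → {59}
insert 31 → {31, 59}
process next event → 31; now {59}
insert 40 → {40, 59}
process next event → 40; now {59}
insert 54 → {54, 59}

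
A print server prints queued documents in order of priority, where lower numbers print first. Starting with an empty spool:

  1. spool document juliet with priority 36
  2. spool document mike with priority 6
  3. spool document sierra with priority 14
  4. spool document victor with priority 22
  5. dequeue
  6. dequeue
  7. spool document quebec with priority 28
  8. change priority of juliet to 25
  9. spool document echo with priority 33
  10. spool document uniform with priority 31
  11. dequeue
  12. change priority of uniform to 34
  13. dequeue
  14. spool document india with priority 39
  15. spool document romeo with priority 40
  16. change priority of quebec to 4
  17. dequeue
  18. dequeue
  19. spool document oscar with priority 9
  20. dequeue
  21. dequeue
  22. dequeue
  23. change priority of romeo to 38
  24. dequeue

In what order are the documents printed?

add juliet (priority 36) → {juliet:36}
add mike (priority 6) → {mike:6, juliet:36}
add sierra (priority 14) → {mike:6, sierra:14, juliet:36}
add victor (priority 22) → {mike:6, sierra:14, victor:22, juliet:36}
dequeue → mike; now {sierra:14, victor:22, juliet:36}
dequeue → sierra; now {victor:22, juliet:36}
add quebec (priority 28) → {victor:22, quebec:28, juliet:36}
update juliet to priority 25 → {victor:22, juliet:25, quebec:28}
add echo (priority 33) → {victor:22, juliet:25, quebec:28, echo:33}
add uniform (priority 31) → {victor:22, juliet:25, quebec:28, uniform:31, echo:33}
dequeue → victor; now {juliet:25, quebec:28, uniform:31, echo:33}
update uniform to priority 34 → {juliet:25, quebec:28, echo:33, uniform:34}
dequeue → juliet; now {quebec:28, echo:33, uniform:34}
add india (priority 39) → {quebec:28, echo:33, uniform:34, india:39}
add romeo (priority 40) → {quebec:28, echo:33, uniform:34, india:39, romeo:40}
update quebec to priority 4 → {quebec:4, echo:33, uniform:34, india:39, romeo:40}
dequeue → quebec; now {echo:33, uniform:34, india:39, romeo:40}
dequeue → echo; now {uniform:34, india:39, romeo:40}
add oscar (priority 9) → {oscar:9, uniform:34, india:39, romeo:40}
dequeue → oscar; now {uniform:34, india:39, romeo:40}
dequeue → uniform; now {india:39, romeo:40}
dequeue → india; now {romeo:40}
update romeo to priority 38 → {romeo:38}
dequeue → romeo; now {}

mike → sierra → victor → juliet → quebec → echo → oscar → uniform → india → romeo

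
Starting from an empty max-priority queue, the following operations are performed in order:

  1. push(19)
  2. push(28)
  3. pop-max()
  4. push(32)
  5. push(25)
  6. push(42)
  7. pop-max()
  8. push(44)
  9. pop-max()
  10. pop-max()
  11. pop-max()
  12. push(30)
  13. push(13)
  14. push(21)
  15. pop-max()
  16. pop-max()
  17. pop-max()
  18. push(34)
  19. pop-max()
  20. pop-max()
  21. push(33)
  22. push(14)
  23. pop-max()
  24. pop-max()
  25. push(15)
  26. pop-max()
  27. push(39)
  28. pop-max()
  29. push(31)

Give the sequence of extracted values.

[28, 42, 44, 32, 25, 30, 21, 19, 34, 13, 33, 14, 15, 39]

insert 19 → {19}
insert 28 → {28, 19}
pop-max → 28; now {19}
insert 32 → {32, 19}
insert 25 → {32, 25, 19}
insert 42 → {42, 32, 25, 19}
pop-max → 42; now {32, 25, 19}
insert 44 → {44, 32, 25, 19}
pop-max → 44; now {32, 25, 19}
pop-max → 32; now {25, 19}
pop-max → 25; now {19}
insert 30 → {30, 19}
insert 13 → {30, 19, 13}
insert 21 → {30, 21, 19, 13}
pop-max → 30; now {21, 19, 13}
pop-max → 21; now {19, 13}
pop-max → 19; now {13}
insert 34 → {34, 13}
pop-max → 34; now {13}
pop-max → 13; now {}
insert 33 → {33}
insert 14 → {33, 14}
pop-max → 33; now {14}
pop-max → 14; now {}
insert 15 → {15}
pop-max → 15; now {}
insert 39 → {39}
pop-max → 39; now {}
insert 31 → {31}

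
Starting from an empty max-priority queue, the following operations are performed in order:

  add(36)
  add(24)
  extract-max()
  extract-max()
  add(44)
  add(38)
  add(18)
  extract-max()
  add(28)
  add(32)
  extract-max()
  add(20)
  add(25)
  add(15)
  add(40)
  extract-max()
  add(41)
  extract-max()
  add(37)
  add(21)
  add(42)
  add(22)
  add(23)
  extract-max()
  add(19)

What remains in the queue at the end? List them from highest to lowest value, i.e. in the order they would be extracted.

[37, 32, 28, 25, 23, 22, 21, 20, 19, 18, 15]

insert 36 → {36}
insert 24 → {36, 24}
extract-max → 36; now {24}
extract-max → 24; now {}
insert 44 → {44}
insert 38 → {44, 38}
insert 18 → {44, 38, 18}
extract-max → 44; now {38, 18}
insert 28 → {38, 28, 18}
insert 32 → {38, 32, 28, 18}
extract-max → 38; now {32, 28, 18}
insert 20 → {32, 28, 20, 18}
insert 25 → {32, 28, 25, 20, 18}
insert 15 → {32, 28, 25, 20, 18, 15}
insert 40 → {40, 32, 28, 25, 20, 18, 15}
extract-max → 40; now {32, 28, 25, 20, 18, 15}
insert 41 → {41, 32, 28, 25, 20, 18, 15}
extract-max → 41; now {32, 28, 25, 20, 18, 15}
insert 37 → {37, 32, 28, 25, 20, 18, 15}
insert 21 → {37, 32, 28, 25, 21, 20, 18, 15}
insert 42 → {42, 37, 32, 28, 25, 21, 20, 18, 15}
insert 22 → {42, 37, 32, 28, 25, 22, 21, 20, 18, 15}
insert 23 → {42, 37, 32, 28, 25, 23, 22, 21, 20, 18, 15}
extract-max → 42; now {37, 32, 28, 25, 23, 22, 21, 20, 18, 15}
insert 19 → {37, 32, 28, 25, 23, 22, 21, 20, 19, 18, 15}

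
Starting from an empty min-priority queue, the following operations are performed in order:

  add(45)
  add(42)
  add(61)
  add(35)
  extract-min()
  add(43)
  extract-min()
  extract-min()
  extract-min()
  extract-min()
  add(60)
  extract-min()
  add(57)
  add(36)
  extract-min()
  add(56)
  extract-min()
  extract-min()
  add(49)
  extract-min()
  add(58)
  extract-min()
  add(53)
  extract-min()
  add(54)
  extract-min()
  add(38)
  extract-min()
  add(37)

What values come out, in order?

35 → 42 → 43 → 45 → 61 → 60 → 36 → 56 → 57 → 49 → 58 → 53 → 54 → 38

insert 45 → {45}
insert 42 → {42, 45}
insert 61 → {42, 45, 61}
insert 35 → {35, 42, 45, 61}
extract-min → 35; now {42, 45, 61}
insert 43 → {42, 43, 45, 61}
extract-min → 42; now {43, 45, 61}
extract-min → 43; now {45, 61}
extract-min → 45; now {61}
extract-min → 61; now {}
insert 60 → {60}
extract-min → 60; now {}
insert 57 → {57}
insert 36 → {36, 57}
extract-min → 36; now {57}
insert 56 → {56, 57}
extract-min → 56; now {57}
extract-min → 57; now {}
insert 49 → {49}
extract-min → 49; now {}
insert 58 → {58}
extract-min → 58; now {}
insert 53 → {53}
extract-min → 53; now {}
insert 54 → {54}
extract-min → 54; now {}
insert 38 → {38}
extract-min → 38; now {}
insert 37 → {37}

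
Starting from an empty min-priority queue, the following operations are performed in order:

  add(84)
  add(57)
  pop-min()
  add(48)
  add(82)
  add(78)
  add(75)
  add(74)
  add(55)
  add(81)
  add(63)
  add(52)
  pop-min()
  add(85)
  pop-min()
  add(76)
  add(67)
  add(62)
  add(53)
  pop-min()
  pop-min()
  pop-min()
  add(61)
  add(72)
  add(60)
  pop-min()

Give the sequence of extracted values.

57 → 48 → 52 → 53 → 55 → 62 → 60

insert 84 → {84}
insert 57 → {57, 84}
pop-min → 57; now {84}
insert 48 → {48, 84}
insert 82 → {48, 82, 84}
insert 78 → {48, 78, 82, 84}
insert 75 → {48, 75, 78, 82, 84}
insert 74 → {48, 74, 75, 78, 82, 84}
insert 55 → {48, 55, 74, 75, 78, 82, 84}
insert 81 → {48, 55, 74, 75, 78, 81, 82, 84}
insert 63 → {48, 55, 63, 74, 75, 78, 81, 82, 84}
insert 52 → {48, 52, 55, 63, 74, 75, 78, 81, 82, 84}
pop-min → 48; now {52, 55, 63, 74, 75, 78, 81, 82, 84}
insert 85 → {52, 55, 63, 74, 75, 78, 81, 82, 84, 85}
pop-min → 52; now {55, 63, 74, 75, 78, 81, 82, 84, 85}
insert 76 → {55, 63, 74, 75, 76, 78, 81, 82, 84, 85}
insert 67 → {55, 63, 67, 74, 75, 76, 78, 81, 82, 84, 85}
insert 62 → {55, 62, 63, 67, 74, 75, 76, 78, 81, 82, 84, 85}
insert 53 → {53, 55, 62, 63, 67, 74, 75, 76, 78, 81, 82, 84, 85}
pop-min → 53; now {55, 62, 63, 67, 74, 75, 76, 78, 81, 82, 84, 85}
pop-min → 55; now {62, 63, 67, 74, 75, 76, 78, 81, 82, 84, 85}
pop-min → 62; now {63, 67, 74, 75, 76, 78, 81, 82, 84, 85}
insert 61 → {61, 63, 67, 74, 75, 76, 78, 81, 82, 84, 85}
insert 72 → {61, 63, 67, 72, 74, 75, 76, 78, 81, 82, 84, 85}
insert 60 → {60, 61, 63, 67, 72, 74, 75, 76, 78, 81, 82, 84, 85}
pop-min → 60; now {61, 63, 67, 72, 74, 75, 76, 78, 81, 82, 84, 85}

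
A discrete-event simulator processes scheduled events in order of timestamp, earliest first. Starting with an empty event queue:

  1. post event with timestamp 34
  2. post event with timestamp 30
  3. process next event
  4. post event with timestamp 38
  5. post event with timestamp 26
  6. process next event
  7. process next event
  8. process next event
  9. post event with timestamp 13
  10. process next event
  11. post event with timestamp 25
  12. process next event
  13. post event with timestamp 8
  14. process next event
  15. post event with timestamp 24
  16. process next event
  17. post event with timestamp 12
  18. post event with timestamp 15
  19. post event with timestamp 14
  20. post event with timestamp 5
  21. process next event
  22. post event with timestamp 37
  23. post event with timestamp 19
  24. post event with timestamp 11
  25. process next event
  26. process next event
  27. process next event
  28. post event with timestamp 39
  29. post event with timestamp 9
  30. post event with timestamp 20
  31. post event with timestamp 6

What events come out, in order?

30 → 26 → 34 → 38 → 13 → 25 → 8 → 24 → 5 → 11 → 12 → 14

insert 34 → {34}
insert 30 → {30, 34}
process next event → 30; now {34}
insert 38 → {34, 38}
insert 26 → {26, 34, 38}
process next event → 26; now {34, 38}
process next event → 34; now {38}
process next event → 38; now {}
insert 13 → {13}
process next event → 13; now {}
insert 25 → {25}
process next event → 25; now {}
insert 8 → {8}
process next event → 8; now {}
insert 24 → {24}
process next event → 24; now {}
insert 12 → {12}
insert 15 → {12, 15}
insert 14 → {12, 14, 15}
insert 5 → {5, 12, 14, 15}
process next event → 5; now {12, 14, 15}
insert 37 → {12, 14, 15, 37}
insert 19 → {12, 14, 15, 19, 37}
insert 11 → {11, 12, 14, 15, 19, 37}
process next event → 11; now {12, 14, 15, 19, 37}
process next event → 12; now {14, 15, 19, 37}
process next event → 14; now {15, 19, 37}
insert 39 → {15, 19, 37, 39}
insert 9 → {9, 15, 19, 37, 39}
insert 20 → {9, 15, 19, 20, 37, 39}
insert 6 → {6, 9, 15, 19, 20, 37, 39}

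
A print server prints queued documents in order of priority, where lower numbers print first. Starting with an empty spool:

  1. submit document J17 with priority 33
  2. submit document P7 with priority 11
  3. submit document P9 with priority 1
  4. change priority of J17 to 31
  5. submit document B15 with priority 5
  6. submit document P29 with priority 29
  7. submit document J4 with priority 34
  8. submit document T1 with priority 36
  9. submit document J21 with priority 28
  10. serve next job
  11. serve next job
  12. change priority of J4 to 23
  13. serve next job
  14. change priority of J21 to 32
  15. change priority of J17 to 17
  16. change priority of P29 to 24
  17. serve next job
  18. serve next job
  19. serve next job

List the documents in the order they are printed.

add J17 (priority 33) → {J17:33}
add P7 (priority 11) → {P7:11, J17:33}
add P9 (priority 1) → {P9:1, P7:11, J17:33}
update J17 to priority 31 → {P9:1, P7:11, J17:31}
add B15 (priority 5) → {P9:1, B15:5, P7:11, J17:31}
add P29 (priority 29) → {P9:1, B15:5, P7:11, P29:29, J17:31}
add J4 (priority 34) → {P9:1, B15:5, P7:11, P29:29, J17:31, J4:34}
add T1 (priority 36) → {P9:1, B15:5, P7:11, P29:29, J17:31, J4:34, T1:36}
add J21 (priority 28) → {P9:1, B15:5, P7:11, J21:28, P29:29, J17:31, J4:34, T1:36}
serve next job → P9; now {B15:5, P7:11, J21:28, P29:29, J17:31, J4:34, T1:36}
serve next job → B15; now {P7:11, J21:28, P29:29, J17:31, J4:34, T1:36}
update J4 to priority 23 → {P7:11, J4:23, J21:28, P29:29, J17:31, T1:36}
serve next job → P7; now {J4:23, J21:28, P29:29, J17:31, T1:36}
update J21 to priority 32 → {J4:23, P29:29, J17:31, J21:32, T1:36}
update J17 to priority 17 → {J17:17, J4:23, P29:29, J21:32, T1:36}
update P29 to priority 24 → {J17:17, J4:23, P29:24, J21:32, T1:36}
serve next job → J17; now {J4:23, P29:24, J21:32, T1:36}
serve next job → J4; now {P29:24, J21:32, T1:36}
serve next job → P29; now {J21:32, T1:36}

P9, B15, P7, J17, J4, P29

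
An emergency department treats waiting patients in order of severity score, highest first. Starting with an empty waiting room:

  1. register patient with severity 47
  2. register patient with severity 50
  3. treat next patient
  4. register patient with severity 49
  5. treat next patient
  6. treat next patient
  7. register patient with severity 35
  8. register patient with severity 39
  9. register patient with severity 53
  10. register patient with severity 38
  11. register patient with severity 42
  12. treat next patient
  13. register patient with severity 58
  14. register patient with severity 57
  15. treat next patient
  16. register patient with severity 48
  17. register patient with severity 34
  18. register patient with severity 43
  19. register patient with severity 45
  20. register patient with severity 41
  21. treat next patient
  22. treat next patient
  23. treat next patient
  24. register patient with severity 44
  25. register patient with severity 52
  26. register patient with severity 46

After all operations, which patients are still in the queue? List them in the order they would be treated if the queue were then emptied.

52 → 46 → 44 → 43 → 42 → 41 → 39 → 38 → 35 → 34

insert 47 → {47}
insert 50 → {50, 47}
treat next patient → 50; now {47}
insert 49 → {49, 47}
treat next patient → 49; now {47}
treat next patient → 47; now {}
insert 35 → {35}
insert 39 → {39, 35}
insert 53 → {53, 39, 35}
insert 38 → {53, 39, 38, 35}
insert 42 → {53, 42, 39, 38, 35}
treat next patient → 53; now {42, 39, 38, 35}
insert 58 → {58, 42, 39, 38, 35}
insert 57 → {58, 57, 42, 39, 38, 35}
treat next patient → 58; now {57, 42, 39, 38, 35}
insert 48 → {57, 48, 42, 39, 38, 35}
insert 34 → {57, 48, 42, 39, 38, 35, 34}
insert 43 → {57, 48, 43, 42, 39, 38, 35, 34}
insert 45 → {57, 48, 45, 43, 42, 39, 38, 35, 34}
insert 41 → {57, 48, 45, 43, 42, 41, 39, 38, 35, 34}
treat next patient → 57; now {48, 45, 43, 42, 41, 39, 38, 35, 34}
treat next patient → 48; now {45, 43, 42, 41, 39, 38, 35, 34}
treat next patient → 45; now {43, 42, 41, 39, 38, 35, 34}
insert 44 → {44, 43, 42, 41, 39, 38, 35, 34}
insert 52 → {52, 44, 43, 42, 41, 39, 38, 35, 34}
insert 46 → {52, 46, 44, 43, 42, 41, 39, 38, 35, 34}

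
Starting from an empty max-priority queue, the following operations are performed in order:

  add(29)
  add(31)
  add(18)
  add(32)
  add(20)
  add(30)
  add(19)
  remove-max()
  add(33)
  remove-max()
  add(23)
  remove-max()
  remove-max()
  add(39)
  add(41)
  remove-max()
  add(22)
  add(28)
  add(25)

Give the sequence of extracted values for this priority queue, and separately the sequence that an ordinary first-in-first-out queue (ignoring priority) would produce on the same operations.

priority queue: 32, 33, 31, 30, 41; FIFO queue: 29 → 31 → 18 → 32 → 20

insert 29 → {29}
insert 31 → {31, 29}
insert 18 → {31, 29, 18}
insert 32 → {32, 31, 29, 18}
insert 20 → {32, 31, 29, 20, 18}
insert 30 → {32, 31, 30, 29, 20, 18}
insert 19 → {32, 31, 30, 29, 20, 19, 18}
remove-max → 32; now {31, 30, 29, 20, 19, 18}
insert 33 → {33, 31, 30, 29, 20, 19, 18}
remove-max → 33; now {31, 30, 29, 20, 19, 18}
insert 23 → {31, 30, 29, 23, 20, 19, 18}
remove-max → 31; now {30, 29, 23, 20, 19, 18}
remove-max → 30; now {29, 23, 20, 19, 18}
insert 39 → {39, 29, 23, 20, 19, 18}
insert 41 → {41, 39, 29, 23, 20, 19, 18}
remove-max → 41; now {39, 29, 23, 20, 19, 18}
insert 22 → {39, 29, 23, 22, 20, 19, 18}
insert 28 → {39, 29, 28, 23, 22, 20, 19, 18}
insert 25 → {39, 29, 28, 25, 23, 22, 20, 19, 18}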